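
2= 2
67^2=4489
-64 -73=-137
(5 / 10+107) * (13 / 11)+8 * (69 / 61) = 182639 / 1342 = 136.09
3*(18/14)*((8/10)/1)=108/35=3.09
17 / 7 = 2.43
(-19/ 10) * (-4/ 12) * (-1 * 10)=-19/ 3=-6.33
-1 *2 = -2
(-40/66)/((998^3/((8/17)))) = -20/69705090939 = -0.00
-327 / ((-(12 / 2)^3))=109 / 72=1.51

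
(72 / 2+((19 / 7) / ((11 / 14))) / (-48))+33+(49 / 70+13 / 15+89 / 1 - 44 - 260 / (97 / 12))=10669541 / 128040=83.33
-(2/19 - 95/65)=335/247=1.36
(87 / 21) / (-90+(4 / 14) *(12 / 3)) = -29 / 622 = -0.05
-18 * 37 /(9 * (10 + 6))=-37 /8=-4.62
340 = 340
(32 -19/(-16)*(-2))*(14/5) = 1659/20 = 82.95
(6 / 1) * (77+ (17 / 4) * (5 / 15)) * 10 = 4705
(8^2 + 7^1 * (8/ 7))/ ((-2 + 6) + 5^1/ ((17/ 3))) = 1224/ 83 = 14.75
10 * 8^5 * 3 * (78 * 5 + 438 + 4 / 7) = 5701632000 / 7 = 814518857.14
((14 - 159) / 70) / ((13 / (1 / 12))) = -0.01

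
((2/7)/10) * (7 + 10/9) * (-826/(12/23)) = -366.89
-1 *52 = -52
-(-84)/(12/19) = 133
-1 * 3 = -3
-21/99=-7/33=-0.21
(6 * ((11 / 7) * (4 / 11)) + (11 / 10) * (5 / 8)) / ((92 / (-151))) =-69611 / 10304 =-6.76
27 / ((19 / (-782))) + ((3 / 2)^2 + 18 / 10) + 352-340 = -416181 / 380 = -1095.21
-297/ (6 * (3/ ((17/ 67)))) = -561/ 134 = -4.19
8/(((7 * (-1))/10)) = -80/7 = -11.43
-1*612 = -612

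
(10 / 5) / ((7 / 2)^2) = 8 / 49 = 0.16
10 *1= 10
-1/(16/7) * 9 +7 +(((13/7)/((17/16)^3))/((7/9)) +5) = 38722785/3851792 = 10.05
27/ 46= 0.59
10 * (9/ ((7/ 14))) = 180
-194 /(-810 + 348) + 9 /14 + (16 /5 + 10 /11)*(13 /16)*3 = 102367 /9240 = 11.08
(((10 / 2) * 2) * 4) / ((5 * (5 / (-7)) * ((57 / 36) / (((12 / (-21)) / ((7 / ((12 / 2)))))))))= 3.46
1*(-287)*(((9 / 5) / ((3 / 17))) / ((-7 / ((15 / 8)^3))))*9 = 12702825 / 512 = 24810.21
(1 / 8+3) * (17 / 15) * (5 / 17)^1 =1.04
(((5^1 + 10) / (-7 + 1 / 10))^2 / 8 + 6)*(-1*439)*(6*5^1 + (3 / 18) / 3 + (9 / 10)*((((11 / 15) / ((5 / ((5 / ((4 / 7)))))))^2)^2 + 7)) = -570060101146009 / 5078400000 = -112251.91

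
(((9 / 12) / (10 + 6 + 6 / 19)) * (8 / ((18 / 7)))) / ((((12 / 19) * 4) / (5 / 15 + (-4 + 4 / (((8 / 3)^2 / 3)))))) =-48013 / 428544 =-0.11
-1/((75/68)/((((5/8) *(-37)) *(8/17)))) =148/15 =9.87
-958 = -958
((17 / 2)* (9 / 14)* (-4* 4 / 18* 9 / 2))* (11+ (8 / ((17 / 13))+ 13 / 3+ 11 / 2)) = -8247 / 14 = -589.07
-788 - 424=-1212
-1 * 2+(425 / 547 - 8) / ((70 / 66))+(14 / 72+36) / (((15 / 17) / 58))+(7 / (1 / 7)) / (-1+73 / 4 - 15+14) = 31897817173 / 13439790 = 2373.39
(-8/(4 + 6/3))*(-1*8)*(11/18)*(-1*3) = -176/9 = -19.56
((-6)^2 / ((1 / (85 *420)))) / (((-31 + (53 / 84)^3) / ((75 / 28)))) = -2040383520000 / 18224947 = -111955.53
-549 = -549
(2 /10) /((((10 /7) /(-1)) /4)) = -14 /25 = -0.56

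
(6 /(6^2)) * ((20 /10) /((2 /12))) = 2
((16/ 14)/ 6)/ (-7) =-0.03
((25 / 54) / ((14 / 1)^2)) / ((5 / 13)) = 65 / 10584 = 0.01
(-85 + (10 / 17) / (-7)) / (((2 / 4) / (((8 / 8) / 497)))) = -20250 / 59143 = -0.34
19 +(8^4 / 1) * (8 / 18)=16555 / 9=1839.44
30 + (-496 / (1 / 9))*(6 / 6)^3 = -4434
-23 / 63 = -0.37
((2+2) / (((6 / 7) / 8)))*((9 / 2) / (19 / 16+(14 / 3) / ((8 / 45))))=2688 / 439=6.12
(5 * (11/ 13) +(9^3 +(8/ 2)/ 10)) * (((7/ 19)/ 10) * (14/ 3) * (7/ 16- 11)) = -15187991/ 11400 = -1332.28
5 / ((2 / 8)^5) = 5120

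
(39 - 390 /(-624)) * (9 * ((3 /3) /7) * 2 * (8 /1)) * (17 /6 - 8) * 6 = -176886 /7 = -25269.43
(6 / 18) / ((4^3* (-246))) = -0.00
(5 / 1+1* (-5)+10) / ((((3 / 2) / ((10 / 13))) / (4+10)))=2800 / 39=71.79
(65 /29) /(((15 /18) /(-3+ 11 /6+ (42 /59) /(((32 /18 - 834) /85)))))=-610285 /183077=-3.33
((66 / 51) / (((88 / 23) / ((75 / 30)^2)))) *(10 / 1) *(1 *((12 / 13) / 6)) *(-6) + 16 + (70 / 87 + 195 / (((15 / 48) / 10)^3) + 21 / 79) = 19411227230185 / 3037866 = 6389757.56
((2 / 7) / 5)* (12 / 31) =24 / 1085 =0.02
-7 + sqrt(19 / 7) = -7 + sqrt(133) / 7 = -5.35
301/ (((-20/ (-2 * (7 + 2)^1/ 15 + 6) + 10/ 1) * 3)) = 86/ 5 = 17.20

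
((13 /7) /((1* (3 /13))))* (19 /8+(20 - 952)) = -418951 /56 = -7481.27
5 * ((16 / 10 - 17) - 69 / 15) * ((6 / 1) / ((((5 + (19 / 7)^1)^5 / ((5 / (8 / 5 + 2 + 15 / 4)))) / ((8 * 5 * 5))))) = -42875000 / 14348907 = -2.99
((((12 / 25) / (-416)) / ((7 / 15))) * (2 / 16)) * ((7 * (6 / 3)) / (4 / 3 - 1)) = -27 / 2080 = -0.01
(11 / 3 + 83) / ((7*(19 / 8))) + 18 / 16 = 20231 / 3192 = 6.34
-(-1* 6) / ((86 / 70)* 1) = 4.88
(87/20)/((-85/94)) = -4089/850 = -4.81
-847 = -847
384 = 384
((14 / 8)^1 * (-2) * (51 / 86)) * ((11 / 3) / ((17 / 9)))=-693 / 172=-4.03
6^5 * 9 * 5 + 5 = 349925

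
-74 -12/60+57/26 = -9361/130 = -72.01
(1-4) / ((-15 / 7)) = 7 / 5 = 1.40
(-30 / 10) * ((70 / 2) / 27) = -3.89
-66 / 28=-33 / 14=-2.36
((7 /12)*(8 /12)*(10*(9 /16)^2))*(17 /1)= 20.92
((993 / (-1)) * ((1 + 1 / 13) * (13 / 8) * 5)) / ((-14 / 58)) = 35996.25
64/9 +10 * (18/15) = 172/9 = 19.11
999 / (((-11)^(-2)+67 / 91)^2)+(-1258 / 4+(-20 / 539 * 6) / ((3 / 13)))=53856543180039 / 36224682956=1486.74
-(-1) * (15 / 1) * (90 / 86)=675 / 43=15.70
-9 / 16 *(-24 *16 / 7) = 216 / 7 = 30.86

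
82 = 82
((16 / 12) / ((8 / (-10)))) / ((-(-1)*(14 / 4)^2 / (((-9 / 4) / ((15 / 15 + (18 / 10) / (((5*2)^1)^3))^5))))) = 46875000000000000000 / 154508095188290118401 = 0.30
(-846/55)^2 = 715716/3025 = 236.60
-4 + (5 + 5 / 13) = 18 / 13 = 1.38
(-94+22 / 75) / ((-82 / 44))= 154616 / 3075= 50.28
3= 3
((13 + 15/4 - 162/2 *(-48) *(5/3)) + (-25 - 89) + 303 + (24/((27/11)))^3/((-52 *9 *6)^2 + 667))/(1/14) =1076134720566115/11497104198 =93600.50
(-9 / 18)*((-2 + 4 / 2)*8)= 0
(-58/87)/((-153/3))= 2/153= 0.01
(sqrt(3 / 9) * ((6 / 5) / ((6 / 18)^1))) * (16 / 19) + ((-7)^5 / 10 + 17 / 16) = -134371 / 80 + 96 * sqrt(3) / 95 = -1677.89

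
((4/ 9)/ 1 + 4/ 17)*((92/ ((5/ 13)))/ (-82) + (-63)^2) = 84556888/ 31365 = 2695.90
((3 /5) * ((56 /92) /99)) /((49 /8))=16 /26565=0.00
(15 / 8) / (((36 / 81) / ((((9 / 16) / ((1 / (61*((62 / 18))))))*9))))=2297565 / 512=4487.43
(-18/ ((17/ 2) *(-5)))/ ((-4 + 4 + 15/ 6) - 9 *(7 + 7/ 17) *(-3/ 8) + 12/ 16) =72/ 4805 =0.01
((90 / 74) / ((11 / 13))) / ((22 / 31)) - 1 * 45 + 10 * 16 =1047845 / 8954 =117.03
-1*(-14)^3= 2744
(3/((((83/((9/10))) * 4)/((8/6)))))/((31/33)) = 297/25730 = 0.01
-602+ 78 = -524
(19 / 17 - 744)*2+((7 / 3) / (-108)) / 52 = -425546903 / 286416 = -1485.77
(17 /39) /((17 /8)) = 8 /39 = 0.21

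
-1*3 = -3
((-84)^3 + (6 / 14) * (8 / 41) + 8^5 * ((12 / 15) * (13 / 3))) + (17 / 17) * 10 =-2062517678 / 4305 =-479098.18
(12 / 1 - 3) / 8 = 9 / 8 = 1.12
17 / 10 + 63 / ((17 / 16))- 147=-14621 / 170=-86.01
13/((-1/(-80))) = 1040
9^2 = 81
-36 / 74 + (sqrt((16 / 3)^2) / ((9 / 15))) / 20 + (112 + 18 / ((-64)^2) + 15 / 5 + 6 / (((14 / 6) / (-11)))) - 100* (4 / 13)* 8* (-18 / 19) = 377180735861 / 1179150336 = 319.88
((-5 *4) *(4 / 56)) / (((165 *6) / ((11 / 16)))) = -1 / 1008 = -0.00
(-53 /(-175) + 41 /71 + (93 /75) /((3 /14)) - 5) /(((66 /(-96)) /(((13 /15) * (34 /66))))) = -1.08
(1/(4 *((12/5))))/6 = 5/288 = 0.02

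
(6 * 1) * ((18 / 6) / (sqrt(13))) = 4.99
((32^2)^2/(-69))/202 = -524288/6969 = -75.23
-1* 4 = -4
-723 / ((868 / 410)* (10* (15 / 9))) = -88929 / 4340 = -20.49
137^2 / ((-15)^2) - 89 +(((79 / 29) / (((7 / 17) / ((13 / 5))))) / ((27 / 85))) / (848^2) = -550038105941 / 98535225600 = -5.58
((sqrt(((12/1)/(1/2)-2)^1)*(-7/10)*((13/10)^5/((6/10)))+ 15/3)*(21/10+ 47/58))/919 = 422/26651-548399761*sqrt(22)/39976500000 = -0.05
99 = 99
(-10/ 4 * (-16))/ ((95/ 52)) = 416/ 19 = 21.89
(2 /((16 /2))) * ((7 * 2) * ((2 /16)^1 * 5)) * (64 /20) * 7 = 49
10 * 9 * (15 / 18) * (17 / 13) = 1275 / 13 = 98.08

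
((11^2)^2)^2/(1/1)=214358881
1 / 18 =0.06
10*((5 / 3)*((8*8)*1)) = 3200 / 3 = 1066.67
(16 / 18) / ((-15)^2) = 8 / 2025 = 0.00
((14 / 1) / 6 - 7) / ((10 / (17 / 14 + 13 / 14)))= -1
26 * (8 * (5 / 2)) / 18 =28.89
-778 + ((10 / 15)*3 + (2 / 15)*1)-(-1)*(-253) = -15433 / 15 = -1028.87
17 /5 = 3.40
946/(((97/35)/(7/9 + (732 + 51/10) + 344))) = 322388759/873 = 369288.38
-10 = -10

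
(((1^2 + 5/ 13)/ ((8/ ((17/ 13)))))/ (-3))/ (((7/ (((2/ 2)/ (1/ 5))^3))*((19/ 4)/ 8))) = -2.27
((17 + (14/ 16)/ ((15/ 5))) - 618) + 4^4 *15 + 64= 79279/ 24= 3303.29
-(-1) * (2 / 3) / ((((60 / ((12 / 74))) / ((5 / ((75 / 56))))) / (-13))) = -728 / 8325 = -0.09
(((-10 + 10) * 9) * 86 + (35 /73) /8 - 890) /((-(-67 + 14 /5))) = -2598625 /187464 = -13.86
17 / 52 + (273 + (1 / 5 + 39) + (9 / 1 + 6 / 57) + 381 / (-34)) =26069601 / 83980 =310.43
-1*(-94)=94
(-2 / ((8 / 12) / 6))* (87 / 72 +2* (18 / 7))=-3201 / 28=-114.32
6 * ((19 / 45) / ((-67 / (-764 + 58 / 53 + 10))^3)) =2414531591340032 / 671650397265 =3594.92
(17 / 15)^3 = 4913 / 3375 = 1.46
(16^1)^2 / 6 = 128 / 3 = 42.67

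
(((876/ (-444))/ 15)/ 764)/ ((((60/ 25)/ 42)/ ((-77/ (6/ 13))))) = 511511/ 1017648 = 0.50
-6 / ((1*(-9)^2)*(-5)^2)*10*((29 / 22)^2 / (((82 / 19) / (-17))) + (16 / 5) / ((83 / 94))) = 53041093 / 555880050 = 0.10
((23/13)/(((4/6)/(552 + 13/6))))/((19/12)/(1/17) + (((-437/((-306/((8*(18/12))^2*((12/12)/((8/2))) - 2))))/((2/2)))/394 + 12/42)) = 949131225/17635189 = 53.82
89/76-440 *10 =-334311/76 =-4398.83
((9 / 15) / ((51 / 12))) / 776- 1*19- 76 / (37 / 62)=-89293239 / 610130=-146.35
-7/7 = -1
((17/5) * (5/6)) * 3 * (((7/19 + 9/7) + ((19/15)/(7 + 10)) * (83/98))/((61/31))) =25276253/3407460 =7.42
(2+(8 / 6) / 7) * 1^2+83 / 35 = 479 / 105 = 4.56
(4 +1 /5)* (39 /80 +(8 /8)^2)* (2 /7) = 1.78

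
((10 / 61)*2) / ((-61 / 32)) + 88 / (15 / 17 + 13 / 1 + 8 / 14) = 4733189 / 800015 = 5.92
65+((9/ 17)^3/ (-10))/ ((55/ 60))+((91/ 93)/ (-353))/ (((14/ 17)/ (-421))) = 1178069356273/ 17741776470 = 66.40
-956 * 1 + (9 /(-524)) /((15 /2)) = -1252363 /1310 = -956.00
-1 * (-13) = 13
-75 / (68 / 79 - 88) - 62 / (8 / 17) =-450521 / 3442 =-130.89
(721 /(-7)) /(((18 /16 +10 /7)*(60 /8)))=-11536 /2145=-5.38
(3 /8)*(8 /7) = 3 /7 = 0.43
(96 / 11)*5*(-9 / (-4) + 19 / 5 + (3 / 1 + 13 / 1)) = 10584 / 11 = 962.18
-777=-777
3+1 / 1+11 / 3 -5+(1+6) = 29 / 3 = 9.67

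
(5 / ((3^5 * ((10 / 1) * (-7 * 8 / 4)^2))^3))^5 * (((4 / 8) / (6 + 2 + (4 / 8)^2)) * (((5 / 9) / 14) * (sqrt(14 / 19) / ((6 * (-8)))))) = -sqrt(266) / 1786341451304017816578095592379583911714803581533136253297108893072656699490304000000000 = -0.00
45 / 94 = 0.48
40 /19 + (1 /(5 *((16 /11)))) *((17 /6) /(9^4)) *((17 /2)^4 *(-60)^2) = 1117.96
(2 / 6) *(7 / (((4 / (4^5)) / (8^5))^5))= 290768624077950347197707794436325376 / 3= 96922874692650115732569260000000000.00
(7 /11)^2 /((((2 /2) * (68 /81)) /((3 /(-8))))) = -11907 /65824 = -0.18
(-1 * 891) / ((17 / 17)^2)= -891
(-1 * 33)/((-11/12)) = 36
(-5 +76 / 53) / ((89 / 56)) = -10584 / 4717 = -2.24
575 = 575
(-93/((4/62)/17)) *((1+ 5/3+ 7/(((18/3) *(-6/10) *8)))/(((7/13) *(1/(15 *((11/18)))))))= -4076653295/4032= -1011074.73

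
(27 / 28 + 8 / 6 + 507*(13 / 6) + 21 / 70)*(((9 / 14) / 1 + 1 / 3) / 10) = 18960901 / 176400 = 107.49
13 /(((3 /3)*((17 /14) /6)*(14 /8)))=624 /17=36.71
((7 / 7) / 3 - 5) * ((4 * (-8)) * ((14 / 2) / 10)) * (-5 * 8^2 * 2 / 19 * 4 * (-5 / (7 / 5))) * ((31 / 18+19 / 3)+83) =2349670400 / 513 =4580254.19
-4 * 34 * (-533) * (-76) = -5509088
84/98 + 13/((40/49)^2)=228091/11200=20.37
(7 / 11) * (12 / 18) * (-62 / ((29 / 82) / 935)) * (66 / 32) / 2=-8318695 / 116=-71712.89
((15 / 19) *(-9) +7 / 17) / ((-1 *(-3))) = -2162 / 969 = -2.23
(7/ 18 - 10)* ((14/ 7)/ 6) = -173/ 54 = -3.20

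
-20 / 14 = -10 / 7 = -1.43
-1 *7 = -7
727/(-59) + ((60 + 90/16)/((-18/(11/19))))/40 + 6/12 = -5111675/430464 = -11.87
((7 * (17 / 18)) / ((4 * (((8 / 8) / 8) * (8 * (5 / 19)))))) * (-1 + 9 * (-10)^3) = -20351261 / 360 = -56531.28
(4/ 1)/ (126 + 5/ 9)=36/ 1139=0.03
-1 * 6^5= -7776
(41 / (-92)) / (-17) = 41 / 1564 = 0.03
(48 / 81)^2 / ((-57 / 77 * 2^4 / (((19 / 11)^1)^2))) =-2128 / 24057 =-0.09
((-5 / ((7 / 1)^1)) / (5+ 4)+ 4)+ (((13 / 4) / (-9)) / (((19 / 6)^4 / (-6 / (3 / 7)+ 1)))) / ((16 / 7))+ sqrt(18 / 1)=129427909 / 32840892+ 3 *sqrt(2)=8.18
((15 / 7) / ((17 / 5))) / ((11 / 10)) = 750 / 1309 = 0.57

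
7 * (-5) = -35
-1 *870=-870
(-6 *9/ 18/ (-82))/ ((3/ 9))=9/ 82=0.11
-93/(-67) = 93/67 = 1.39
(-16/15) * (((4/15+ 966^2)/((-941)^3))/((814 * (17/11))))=111978752/117923954312025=0.00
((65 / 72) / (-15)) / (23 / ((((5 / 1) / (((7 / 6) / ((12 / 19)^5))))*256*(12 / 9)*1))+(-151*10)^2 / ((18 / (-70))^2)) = -11796480 / 6758772073496303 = -0.00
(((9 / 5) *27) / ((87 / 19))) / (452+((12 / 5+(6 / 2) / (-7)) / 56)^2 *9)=1182444480 / 50356935421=0.02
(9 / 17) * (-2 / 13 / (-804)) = 3 / 29614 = 0.00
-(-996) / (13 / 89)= 88644 / 13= 6818.77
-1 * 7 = -7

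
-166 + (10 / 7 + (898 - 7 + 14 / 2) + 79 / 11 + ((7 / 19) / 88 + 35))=9077793 / 11704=775.61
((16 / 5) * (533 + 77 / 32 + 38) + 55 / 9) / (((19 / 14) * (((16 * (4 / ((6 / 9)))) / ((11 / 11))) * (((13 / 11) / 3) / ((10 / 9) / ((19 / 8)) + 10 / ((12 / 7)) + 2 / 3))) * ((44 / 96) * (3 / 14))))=19347240997 / 7602660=2544.80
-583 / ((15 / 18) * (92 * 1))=-1749 / 230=-7.60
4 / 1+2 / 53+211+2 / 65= 740911 / 3445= 215.07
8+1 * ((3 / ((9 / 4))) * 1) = 28 / 3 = 9.33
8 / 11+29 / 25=519 / 275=1.89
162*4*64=41472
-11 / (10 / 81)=-891 / 10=-89.10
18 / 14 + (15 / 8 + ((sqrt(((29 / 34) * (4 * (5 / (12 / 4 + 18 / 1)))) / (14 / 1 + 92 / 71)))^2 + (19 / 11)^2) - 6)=5288803 / 26806824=0.20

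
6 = 6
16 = 16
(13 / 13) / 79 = 1 / 79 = 0.01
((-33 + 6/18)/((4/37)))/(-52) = 1813/312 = 5.81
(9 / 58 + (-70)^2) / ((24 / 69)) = 6536807 / 464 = 14087.95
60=60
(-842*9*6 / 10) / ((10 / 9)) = -4092.12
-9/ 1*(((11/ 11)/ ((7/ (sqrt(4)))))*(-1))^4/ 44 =-36/ 26411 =-0.00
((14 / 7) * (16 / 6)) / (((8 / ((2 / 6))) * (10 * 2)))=1 / 90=0.01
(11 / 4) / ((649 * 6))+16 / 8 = 2833 / 1416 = 2.00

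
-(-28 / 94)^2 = -196 / 2209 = -0.09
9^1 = 9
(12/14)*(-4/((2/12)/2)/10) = -144/35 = -4.11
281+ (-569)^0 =282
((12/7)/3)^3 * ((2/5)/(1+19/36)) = 4608/94325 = 0.05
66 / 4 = 33 / 2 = 16.50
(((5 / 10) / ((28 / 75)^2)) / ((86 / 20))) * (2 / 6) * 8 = 9375 / 4214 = 2.22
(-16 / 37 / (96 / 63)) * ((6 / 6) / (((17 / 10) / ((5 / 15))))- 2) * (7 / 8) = 1127 / 2516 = 0.45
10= 10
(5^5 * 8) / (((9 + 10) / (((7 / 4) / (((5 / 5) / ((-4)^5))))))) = -44800000 / 19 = -2357894.74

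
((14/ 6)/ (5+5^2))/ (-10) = -7/ 900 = -0.01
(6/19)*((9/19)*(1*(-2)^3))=-432/361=-1.20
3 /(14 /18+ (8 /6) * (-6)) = -27 /65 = -0.42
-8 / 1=-8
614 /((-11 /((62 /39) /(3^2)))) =-38068 /3861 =-9.86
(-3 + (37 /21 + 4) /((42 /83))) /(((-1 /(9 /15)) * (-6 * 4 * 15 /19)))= 140543 /529200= 0.27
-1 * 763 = -763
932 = 932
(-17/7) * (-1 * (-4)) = -68/7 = -9.71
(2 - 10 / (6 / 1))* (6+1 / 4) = 25 / 12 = 2.08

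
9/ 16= 0.56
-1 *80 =-80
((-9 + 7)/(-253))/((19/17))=34/4807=0.01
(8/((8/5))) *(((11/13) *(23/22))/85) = 23/442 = 0.05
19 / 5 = 3.80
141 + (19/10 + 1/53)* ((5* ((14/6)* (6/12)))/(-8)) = 236763/1696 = 139.60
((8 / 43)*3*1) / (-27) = -8 / 387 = -0.02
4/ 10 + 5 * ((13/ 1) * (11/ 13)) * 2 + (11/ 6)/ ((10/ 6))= 111.50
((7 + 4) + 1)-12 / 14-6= 36 / 7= 5.14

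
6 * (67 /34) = 201 /17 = 11.82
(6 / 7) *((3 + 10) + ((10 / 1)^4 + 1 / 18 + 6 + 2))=180379 / 21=8589.48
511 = 511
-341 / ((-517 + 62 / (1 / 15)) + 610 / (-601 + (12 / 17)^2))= -194029 / 234419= -0.83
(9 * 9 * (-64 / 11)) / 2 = -2592 / 11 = -235.64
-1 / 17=-0.06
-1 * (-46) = 46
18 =18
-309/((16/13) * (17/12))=-12051/68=-177.22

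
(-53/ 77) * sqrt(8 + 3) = -2.28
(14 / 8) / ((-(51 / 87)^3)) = -170723 / 19652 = -8.69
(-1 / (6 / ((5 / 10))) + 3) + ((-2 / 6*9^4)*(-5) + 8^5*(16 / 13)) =7997771 / 156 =51267.76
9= 9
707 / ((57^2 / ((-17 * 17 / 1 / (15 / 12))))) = -50.31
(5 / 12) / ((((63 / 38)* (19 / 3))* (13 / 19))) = 0.06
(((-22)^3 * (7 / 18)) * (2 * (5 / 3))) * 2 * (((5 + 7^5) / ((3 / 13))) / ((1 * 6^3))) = -2262540280 / 243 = -9310865.35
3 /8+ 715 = 715.38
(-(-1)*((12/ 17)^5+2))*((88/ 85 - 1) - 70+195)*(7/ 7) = 32825066888/ 120687845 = 271.98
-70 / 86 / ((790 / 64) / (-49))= 10976 / 3397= 3.23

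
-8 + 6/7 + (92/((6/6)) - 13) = 503/7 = 71.86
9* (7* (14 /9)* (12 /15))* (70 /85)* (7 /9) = 38416 /765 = 50.22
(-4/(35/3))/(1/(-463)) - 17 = 4961/35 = 141.74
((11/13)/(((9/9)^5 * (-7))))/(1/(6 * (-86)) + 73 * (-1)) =5676/3427879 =0.00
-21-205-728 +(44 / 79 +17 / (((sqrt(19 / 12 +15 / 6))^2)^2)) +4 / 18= -1625513212 / 1707111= -952.20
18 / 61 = 0.30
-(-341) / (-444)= -341 / 444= -0.77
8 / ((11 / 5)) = 40 / 11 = 3.64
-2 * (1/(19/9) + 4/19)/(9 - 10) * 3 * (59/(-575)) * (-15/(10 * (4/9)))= 62127/43700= 1.42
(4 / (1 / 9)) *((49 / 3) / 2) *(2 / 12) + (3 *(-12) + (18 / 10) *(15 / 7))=118 / 7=16.86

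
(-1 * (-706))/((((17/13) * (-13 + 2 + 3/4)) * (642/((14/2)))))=-128492/223737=-0.57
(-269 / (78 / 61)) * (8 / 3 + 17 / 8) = -1887035 / 1872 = -1008.03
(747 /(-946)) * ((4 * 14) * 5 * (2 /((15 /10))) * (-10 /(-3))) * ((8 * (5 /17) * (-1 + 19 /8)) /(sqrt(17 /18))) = -6972000 * sqrt(34) /12427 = -3271.38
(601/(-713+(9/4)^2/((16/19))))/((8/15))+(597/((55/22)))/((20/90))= 971011497/904945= 1073.01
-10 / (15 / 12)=-8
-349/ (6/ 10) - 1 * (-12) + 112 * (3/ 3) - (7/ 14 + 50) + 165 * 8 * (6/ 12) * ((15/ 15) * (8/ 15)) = -937/ 6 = -156.17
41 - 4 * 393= -1531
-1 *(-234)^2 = -54756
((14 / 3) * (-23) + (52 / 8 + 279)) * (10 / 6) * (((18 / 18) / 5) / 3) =1069 / 54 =19.80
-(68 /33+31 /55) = -433 /165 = -2.62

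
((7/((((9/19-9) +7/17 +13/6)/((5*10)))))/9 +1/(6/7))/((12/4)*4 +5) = -123837/391918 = -0.32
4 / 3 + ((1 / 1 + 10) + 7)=58 / 3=19.33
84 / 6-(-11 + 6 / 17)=419 / 17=24.65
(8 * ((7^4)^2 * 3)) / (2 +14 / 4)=276710448 / 11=25155495.27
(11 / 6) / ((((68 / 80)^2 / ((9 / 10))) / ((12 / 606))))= 1320 / 29189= 0.05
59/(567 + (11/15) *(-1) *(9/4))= 1180/11307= 0.10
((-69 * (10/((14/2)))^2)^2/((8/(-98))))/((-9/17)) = 22482500/49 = 458826.53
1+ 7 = 8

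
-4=-4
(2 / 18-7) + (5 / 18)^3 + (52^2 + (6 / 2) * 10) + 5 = 15933797 / 5832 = 2732.13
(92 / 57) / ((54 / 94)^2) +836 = 34941536 / 41553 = 840.89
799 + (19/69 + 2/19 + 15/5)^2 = 1392900703/1718721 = 810.43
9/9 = 1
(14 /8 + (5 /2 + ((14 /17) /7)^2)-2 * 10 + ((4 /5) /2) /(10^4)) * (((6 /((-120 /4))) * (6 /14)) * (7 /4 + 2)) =146177307 /28900000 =5.06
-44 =-44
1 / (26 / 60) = 30 / 13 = 2.31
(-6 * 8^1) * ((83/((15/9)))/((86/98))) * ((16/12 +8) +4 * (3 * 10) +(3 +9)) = -384984.11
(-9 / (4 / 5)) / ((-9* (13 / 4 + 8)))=1 / 9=0.11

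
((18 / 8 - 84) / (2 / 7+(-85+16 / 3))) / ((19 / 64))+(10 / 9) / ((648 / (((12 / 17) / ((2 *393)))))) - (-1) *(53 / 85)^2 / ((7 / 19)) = 1384200428596709 / 305952433501050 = 4.52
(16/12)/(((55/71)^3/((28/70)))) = 2863288/2495625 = 1.15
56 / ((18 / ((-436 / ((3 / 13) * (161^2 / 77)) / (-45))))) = 249392 / 642735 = 0.39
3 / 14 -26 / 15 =-319 / 210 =-1.52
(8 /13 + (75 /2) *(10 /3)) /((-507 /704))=-1149632 /6591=-174.42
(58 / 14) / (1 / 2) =58 / 7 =8.29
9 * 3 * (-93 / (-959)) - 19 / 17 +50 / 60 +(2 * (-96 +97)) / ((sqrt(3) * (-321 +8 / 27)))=2.33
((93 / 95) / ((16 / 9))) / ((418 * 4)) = 837 / 2541440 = 0.00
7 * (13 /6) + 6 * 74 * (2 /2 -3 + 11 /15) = -16417 /30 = -547.23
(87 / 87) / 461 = 1 / 461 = 0.00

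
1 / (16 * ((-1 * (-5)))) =1 / 80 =0.01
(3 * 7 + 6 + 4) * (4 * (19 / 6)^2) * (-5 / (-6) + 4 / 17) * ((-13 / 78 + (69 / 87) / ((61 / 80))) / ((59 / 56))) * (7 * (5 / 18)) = 2770690777505 / 1293469803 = 2142.06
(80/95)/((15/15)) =16/19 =0.84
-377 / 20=-18.85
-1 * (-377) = 377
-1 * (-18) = 18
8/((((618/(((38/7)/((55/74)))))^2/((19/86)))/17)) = 0.00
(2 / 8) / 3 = 1 / 12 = 0.08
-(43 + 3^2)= -52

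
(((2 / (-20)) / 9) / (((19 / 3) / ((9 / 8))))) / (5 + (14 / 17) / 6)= -153 / 398240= -0.00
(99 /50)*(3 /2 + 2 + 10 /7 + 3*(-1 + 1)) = 6831 /700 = 9.76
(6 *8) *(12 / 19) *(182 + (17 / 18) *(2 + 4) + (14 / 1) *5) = 148416 / 19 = 7811.37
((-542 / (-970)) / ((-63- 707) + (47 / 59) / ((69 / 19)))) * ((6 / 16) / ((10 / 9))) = -29787507 / 121590547600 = -0.00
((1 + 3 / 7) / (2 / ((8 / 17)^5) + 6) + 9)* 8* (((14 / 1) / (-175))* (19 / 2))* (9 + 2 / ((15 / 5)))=-422321589064 / 797034525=-529.87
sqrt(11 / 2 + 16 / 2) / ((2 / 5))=9.19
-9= -9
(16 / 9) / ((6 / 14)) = 112 / 27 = 4.15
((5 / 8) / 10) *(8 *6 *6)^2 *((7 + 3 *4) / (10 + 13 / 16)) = 1575936 / 173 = 9109.46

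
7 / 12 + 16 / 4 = 55 / 12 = 4.58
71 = 71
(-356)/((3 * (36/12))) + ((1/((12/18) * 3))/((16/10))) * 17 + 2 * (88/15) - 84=-76687/720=-106.51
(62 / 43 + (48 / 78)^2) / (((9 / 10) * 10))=1470 / 7267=0.20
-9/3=-3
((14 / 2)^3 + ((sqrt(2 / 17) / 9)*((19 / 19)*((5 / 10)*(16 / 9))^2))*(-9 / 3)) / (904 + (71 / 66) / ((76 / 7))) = 1720488 / 4534961- 107008*sqrt(34) / 6244641297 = 0.38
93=93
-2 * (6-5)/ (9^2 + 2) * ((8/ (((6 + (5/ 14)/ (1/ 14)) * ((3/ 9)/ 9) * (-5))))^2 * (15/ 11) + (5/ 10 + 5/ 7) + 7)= -2724877/ 3866555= -0.70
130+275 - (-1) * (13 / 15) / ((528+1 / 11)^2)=204997723648 / 506167215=405.00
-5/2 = -2.50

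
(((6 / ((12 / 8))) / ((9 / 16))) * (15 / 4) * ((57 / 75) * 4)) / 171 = 64 / 135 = 0.47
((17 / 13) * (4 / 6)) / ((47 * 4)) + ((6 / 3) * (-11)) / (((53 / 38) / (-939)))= 2877825565 / 194298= 14811.40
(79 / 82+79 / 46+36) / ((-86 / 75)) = -1367850 / 40549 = -33.73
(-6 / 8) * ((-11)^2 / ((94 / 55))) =-19965 / 376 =-53.10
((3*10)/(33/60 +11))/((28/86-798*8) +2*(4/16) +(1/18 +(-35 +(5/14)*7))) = -154800/382358053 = -0.00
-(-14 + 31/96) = 1313/96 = 13.68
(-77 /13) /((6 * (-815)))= 77 /63570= 0.00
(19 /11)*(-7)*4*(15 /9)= -2660 /33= -80.61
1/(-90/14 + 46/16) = -0.28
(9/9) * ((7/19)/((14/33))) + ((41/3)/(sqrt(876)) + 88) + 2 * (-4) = 41 * sqrt(219)/1314 + 3073/38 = 81.33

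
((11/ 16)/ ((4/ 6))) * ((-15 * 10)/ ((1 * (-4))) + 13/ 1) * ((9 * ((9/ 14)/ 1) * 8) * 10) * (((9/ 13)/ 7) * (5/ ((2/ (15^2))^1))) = 13667383125/ 10192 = 1340991.28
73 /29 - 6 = -101 /29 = -3.48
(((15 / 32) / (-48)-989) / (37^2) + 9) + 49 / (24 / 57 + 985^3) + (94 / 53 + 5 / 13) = 91512273011152275313 / 8769098000917403136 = 10.44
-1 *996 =-996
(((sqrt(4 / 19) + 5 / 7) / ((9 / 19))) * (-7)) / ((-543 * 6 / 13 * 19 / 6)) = 182 * sqrt(19) / 92853 + 65 / 4887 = 0.02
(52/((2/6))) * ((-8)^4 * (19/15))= 4046848/5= 809369.60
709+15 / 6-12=699.50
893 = 893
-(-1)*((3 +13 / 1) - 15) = 1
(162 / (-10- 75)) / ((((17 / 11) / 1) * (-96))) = 297 / 23120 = 0.01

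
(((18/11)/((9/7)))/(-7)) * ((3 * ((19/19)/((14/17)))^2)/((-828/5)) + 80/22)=-0.66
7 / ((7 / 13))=13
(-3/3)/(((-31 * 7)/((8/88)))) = 1/2387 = 0.00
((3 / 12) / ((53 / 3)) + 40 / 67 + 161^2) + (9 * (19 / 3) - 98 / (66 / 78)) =4040906227 / 156244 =25862.79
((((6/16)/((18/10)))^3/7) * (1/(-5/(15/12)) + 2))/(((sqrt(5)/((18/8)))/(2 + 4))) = 25 * sqrt(5)/4096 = 0.01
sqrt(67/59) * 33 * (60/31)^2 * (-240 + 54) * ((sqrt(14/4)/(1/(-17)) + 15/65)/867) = -712800 * sqrt(3953)/6871553 + 118800 * sqrt(55342)/31093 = 892.32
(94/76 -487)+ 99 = -386.76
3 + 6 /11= 39 /11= 3.55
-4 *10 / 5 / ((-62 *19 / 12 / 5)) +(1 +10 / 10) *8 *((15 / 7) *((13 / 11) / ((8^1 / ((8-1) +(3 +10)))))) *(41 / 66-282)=-2031373060 / 71269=-28502.90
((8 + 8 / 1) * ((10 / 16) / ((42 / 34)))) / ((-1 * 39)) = -170 / 819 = -0.21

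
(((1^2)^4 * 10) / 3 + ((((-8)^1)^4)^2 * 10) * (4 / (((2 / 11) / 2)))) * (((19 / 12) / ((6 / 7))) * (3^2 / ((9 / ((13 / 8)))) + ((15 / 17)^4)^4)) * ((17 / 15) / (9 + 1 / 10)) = 2988934044.28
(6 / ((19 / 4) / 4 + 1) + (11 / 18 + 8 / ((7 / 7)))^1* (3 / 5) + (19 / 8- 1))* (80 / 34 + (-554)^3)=-1578661154.03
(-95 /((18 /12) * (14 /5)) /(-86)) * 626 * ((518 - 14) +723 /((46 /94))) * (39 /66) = 2669162275 /13846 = 192774.97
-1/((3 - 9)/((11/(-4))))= -11/24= -0.46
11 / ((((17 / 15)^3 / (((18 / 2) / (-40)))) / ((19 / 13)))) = -1269675 / 510952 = -2.48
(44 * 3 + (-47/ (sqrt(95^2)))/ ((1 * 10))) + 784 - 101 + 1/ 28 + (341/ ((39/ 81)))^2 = 502405.81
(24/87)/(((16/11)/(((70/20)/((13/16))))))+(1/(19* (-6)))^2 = 4003145/4899492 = 0.82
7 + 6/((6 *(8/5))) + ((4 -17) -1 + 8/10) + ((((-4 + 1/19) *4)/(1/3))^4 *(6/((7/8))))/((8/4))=629855796568919/36489880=17261109.01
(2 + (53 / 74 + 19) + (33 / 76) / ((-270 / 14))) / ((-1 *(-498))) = 0.04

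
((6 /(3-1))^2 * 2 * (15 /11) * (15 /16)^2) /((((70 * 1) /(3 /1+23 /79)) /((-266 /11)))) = -7502625 /305888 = -24.53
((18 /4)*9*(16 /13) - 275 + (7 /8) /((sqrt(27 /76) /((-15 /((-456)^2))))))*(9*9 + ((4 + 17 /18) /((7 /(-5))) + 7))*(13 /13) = -31152061 /1638 - 53215*sqrt(57) /44914176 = -19018.36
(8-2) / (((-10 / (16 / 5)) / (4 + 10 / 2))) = -432 / 25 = -17.28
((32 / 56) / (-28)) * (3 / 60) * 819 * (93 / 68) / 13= -837 / 9520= -0.09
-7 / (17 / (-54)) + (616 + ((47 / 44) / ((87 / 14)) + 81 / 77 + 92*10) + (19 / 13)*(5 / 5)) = 4621820551 / 2960958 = 1560.92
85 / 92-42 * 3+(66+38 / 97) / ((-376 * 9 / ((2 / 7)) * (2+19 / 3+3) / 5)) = -2675533963 / 21390828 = -125.08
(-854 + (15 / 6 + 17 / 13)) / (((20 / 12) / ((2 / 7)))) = -13263 / 91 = -145.75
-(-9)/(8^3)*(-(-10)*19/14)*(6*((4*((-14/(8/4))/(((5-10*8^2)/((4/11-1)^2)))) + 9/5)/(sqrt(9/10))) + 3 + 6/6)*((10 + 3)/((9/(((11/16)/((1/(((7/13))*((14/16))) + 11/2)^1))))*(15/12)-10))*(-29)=-12606199515*sqrt(10)/4423192576-4963959/1583104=-12.15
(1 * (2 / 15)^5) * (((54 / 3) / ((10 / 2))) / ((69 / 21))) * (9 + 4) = 5824 / 9703125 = 0.00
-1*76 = -76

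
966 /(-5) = -966 /5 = -193.20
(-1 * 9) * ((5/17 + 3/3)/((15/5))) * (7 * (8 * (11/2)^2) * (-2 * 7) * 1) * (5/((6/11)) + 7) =25304972/17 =1488527.76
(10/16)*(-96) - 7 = -67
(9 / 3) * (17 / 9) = 17 / 3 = 5.67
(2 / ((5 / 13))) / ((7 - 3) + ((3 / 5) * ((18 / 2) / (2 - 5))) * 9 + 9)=-13 / 8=-1.62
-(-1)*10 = 10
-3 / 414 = -1 / 138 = -0.01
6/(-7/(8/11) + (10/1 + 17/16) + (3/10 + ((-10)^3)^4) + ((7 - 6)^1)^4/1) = 480/80000000000219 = 0.00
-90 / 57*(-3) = 90 / 19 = 4.74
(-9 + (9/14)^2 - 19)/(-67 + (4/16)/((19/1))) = 102733/249459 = 0.41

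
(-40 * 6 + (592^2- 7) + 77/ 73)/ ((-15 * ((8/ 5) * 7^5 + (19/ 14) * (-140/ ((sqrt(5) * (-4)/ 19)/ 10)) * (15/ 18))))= -41249892847296/ 46766840126683 + 2307324099500 * sqrt(5)/ 46766840126683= -0.77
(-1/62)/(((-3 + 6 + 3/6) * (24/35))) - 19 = -14141/744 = -19.01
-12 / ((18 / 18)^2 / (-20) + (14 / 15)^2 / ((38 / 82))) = -205200 / 31289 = -6.56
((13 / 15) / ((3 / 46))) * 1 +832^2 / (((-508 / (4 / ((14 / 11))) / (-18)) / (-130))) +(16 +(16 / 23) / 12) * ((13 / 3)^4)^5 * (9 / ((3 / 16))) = 4201204845767283.78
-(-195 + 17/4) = 763/4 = 190.75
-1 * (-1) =1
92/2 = 46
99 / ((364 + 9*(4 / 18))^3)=11 / 5447544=0.00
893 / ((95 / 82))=3854 / 5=770.80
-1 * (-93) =93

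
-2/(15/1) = -0.13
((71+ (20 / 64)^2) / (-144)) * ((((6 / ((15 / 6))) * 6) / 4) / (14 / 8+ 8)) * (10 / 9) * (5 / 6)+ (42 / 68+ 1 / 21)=10617335 / 21385728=0.50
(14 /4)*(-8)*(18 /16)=-31.50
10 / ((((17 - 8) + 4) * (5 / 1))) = 2 / 13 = 0.15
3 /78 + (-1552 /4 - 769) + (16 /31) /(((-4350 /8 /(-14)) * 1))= -2028188129 /1753050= -1156.95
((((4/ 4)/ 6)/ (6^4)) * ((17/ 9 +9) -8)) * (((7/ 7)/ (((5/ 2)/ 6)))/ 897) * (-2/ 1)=-1/ 503010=-0.00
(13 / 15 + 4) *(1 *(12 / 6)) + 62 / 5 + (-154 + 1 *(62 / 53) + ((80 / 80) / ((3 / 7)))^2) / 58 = 2710189 / 138330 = 19.59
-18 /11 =-1.64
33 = 33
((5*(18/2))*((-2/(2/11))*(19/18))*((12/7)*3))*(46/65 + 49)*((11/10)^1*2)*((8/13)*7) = -1069641936/845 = -1265848.44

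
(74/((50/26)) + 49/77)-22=4707/275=17.12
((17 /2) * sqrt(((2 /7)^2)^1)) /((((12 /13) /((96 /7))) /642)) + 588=1163868 /49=23752.41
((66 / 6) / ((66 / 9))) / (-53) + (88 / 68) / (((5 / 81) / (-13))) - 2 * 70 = -3717251 / 9010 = -412.57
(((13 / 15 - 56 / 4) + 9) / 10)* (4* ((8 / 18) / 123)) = -496 / 83025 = -0.01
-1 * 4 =-4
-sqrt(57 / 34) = -sqrt(1938) / 34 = -1.29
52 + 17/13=693/13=53.31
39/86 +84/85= 1.44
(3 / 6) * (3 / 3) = 1 / 2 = 0.50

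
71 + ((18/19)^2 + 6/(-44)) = 569927/7942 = 71.76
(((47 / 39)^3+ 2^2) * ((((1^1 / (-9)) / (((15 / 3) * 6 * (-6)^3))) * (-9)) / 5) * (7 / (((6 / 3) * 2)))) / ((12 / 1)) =-2387693 / 92252908800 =-0.00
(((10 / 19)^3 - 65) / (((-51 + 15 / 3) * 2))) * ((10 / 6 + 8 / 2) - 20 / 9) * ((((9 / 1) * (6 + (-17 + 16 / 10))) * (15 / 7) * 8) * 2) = -7777495140 / 1104299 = -7042.93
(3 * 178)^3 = 152273304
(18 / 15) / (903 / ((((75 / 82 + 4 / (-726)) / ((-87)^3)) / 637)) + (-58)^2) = -81183 / 28186777228449185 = -0.00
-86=-86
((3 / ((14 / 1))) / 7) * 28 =6 / 7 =0.86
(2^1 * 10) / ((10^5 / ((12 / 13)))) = 3 / 16250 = 0.00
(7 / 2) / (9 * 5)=7 / 90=0.08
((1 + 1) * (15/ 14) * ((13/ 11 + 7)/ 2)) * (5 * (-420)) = -202500/ 11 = -18409.09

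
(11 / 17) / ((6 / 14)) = 77 / 51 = 1.51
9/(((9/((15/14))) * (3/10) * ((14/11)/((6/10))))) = 165/98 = 1.68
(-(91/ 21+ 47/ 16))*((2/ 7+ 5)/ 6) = -12913/ 2016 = -6.41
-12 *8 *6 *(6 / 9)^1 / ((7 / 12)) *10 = -46080 / 7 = -6582.86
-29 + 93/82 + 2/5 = -11261/410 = -27.47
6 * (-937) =-5622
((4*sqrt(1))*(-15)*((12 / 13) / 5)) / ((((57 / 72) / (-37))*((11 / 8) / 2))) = 2045952 / 2717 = 753.02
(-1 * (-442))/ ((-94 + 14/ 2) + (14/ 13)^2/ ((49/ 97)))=-74698/ 14315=-5.22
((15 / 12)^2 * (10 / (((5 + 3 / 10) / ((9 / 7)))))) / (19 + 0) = 5625 / 28196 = 0.20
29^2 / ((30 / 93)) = 26071 / 10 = 2607.10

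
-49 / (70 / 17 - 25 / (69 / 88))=57477 / 32570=1.76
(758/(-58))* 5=-1895/29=-65.34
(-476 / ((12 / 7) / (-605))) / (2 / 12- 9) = -1007930 / 53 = -19017.55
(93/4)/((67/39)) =3627/268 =13.53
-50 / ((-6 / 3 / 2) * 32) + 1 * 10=185 / 16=11.56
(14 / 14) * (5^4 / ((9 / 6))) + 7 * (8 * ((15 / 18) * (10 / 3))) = 5150 / 9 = 572.22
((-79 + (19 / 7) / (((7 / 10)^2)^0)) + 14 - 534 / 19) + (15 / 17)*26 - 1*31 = -98.45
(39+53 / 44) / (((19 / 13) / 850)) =9773725 / 418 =23382.12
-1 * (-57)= 57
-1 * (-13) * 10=130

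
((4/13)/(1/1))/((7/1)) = 4/91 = 0.04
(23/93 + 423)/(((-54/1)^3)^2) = 0.00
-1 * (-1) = 1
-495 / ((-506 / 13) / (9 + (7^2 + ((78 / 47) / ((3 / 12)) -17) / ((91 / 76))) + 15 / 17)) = 164343285 / 257278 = 638.78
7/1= 7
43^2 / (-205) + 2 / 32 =-29379 / 3280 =-8.96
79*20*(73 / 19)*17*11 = 21568580 / 19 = 1135188.42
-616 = -616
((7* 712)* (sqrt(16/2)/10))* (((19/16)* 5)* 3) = 35511* sqrt(2)/2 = 25110.07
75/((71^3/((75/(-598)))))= -5625/214030778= -0.00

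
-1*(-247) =247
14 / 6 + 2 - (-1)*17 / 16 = 259 / 48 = 5.40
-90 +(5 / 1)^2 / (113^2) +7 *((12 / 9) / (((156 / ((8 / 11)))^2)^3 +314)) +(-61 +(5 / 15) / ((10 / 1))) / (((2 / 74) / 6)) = -2323900650653251887423046 / 170566547612393541585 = -13624.60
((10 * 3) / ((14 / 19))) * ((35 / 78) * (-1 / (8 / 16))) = -36.54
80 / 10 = 8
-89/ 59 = -1.51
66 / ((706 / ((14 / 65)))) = 462 / 22945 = 0.02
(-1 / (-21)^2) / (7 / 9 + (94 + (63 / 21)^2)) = -1 / 45766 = -0.00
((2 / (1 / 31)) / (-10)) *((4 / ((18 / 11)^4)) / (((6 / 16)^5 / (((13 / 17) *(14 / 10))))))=-338348122112 / 677587275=-499.34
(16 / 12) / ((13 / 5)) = 20 / 39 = 0.51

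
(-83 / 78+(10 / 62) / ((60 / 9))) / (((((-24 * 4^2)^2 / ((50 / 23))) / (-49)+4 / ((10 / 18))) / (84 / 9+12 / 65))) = 3040940 / 423085923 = 0.01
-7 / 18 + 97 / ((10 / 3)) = 1292 / 45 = 28.71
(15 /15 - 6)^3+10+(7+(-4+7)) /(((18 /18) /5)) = -65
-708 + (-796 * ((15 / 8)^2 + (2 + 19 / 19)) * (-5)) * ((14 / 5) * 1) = 575217 / 8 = 71902.12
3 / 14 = 0.21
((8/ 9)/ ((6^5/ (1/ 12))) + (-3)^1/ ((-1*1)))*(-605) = -190532045/ 104976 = -1815.01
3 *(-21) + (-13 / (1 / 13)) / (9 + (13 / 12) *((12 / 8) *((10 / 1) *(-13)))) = -50291 / 809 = -62.16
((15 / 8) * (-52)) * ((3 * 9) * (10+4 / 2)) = -31590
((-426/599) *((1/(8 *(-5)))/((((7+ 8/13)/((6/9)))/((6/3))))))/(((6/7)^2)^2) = 2216123/384270480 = 0.01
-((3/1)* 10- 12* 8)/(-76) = -33/38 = -0.87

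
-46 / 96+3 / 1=121 / 48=2.52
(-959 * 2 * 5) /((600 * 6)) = -959 /360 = -2.66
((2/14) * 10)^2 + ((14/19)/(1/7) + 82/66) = 259337/30723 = 8.44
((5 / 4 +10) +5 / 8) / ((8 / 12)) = 285 / 16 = 17.81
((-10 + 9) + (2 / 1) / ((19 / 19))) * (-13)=-13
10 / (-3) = -10 / 3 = -3.33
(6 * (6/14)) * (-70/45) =-4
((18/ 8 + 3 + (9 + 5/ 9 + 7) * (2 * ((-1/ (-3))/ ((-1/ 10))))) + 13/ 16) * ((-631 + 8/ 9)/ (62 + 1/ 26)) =3322032103/ 3135672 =1059.43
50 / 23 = 2.17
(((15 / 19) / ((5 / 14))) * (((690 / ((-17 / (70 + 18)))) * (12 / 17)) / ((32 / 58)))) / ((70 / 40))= -31695840 / 5491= -5772.33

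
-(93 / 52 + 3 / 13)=-105 / 52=-2.02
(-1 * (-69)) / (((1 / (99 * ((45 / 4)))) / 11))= 3381345 / 4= 845336.25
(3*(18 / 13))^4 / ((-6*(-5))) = 1417176 / 142805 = 9.92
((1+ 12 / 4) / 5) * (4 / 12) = 4 / 15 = 0.27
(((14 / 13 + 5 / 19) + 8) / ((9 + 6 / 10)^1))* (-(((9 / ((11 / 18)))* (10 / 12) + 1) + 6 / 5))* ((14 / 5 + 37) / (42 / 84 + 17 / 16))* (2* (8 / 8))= -243625352 / 339625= -717.34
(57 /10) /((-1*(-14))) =0.41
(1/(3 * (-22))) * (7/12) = -7/792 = -0.01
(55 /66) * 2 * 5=25 /3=8.33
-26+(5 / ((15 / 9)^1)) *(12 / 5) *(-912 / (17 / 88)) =-2891426 / 85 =-34016.78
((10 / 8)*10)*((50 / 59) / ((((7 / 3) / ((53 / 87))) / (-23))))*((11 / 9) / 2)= -8380625 / 215586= -38.87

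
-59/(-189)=59/189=0.31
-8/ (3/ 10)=-80/ 3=-26.67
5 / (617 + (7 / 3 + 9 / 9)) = 15 / 1861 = 0.01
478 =478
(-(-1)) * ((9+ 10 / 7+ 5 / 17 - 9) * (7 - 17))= -2050 / 119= -17.23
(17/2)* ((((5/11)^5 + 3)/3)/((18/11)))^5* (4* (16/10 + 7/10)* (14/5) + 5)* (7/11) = 77758241778121507319380462715189/5309274911345776164169361318850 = 14.65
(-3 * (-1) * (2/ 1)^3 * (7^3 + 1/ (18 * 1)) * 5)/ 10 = 12350/ 3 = 4116.67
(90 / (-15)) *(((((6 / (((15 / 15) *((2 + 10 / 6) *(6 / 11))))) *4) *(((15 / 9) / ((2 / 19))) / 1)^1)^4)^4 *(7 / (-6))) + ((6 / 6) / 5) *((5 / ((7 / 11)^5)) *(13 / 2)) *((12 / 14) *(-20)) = 2375439070537194392955137829999999874380220 / 117649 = 20190898949733481737670000000000000000.00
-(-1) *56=56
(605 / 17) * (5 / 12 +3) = 24805 / 204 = 121.59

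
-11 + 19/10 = -91/10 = -9.10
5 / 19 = 0.26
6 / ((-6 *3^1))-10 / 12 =-7 / 6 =-1.17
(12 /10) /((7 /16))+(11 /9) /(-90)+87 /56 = 19427 /4536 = 4.28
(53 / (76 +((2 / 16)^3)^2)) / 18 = 6946816 / 179306505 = 0.04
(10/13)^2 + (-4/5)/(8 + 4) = 1331/2535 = 0.53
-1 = -1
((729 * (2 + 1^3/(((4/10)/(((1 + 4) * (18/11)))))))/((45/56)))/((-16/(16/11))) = -1120392/605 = -1851.89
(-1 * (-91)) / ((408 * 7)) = 13 / 408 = 0.03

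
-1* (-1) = 1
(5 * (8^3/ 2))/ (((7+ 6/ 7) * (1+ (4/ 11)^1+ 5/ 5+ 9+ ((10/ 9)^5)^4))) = 21786536502630016411392/ 2619708182382116100125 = 8.32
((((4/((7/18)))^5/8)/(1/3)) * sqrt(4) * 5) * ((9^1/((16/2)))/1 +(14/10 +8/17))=52786971648/40817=1293259.47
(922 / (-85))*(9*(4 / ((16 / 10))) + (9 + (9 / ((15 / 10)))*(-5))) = -1383 / 85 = -16.27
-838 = -838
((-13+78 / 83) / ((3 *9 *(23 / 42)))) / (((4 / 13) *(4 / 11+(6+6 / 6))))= -1002001 / 2783322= -0.36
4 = 4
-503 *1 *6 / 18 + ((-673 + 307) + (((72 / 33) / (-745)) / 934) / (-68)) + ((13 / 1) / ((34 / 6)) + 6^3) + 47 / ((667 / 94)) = -40194553840147 / 130185270105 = -308.75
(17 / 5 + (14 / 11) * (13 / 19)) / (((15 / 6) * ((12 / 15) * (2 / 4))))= 4463 / 1045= 4.27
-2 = -2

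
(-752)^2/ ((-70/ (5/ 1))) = -282752/ 7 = -40393.14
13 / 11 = 1.18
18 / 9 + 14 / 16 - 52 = -393 / 8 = -49.12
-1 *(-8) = 8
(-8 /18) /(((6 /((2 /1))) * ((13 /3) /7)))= -28 /117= -0.24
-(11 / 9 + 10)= -101 / 9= -11.22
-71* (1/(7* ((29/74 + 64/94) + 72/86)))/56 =-5309167/55985636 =-0.09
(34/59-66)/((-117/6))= 7720/2301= 3.36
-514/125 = -4.11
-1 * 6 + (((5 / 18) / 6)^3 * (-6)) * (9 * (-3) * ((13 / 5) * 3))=-15227 / 2592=-5.87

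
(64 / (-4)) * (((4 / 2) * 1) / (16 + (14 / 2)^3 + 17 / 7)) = -112 / 1265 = -0.09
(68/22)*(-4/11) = -1.12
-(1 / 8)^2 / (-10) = 1 / 640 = 0.00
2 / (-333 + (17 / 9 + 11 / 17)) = -306 / 50561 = -0.01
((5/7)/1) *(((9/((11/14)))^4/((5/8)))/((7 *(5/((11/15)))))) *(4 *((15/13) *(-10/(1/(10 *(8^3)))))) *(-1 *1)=1685528248320/17303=97412486.18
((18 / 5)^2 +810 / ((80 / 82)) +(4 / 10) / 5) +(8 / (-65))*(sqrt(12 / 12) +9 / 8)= 1095937 / 1300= 843.03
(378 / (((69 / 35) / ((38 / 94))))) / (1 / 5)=418950 / 1081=387.56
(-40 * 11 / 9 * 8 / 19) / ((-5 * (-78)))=-352 / 6669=-0.05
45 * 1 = 45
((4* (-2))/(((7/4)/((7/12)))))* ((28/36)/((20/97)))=-10.06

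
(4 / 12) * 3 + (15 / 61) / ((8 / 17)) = 743 / 488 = 1.52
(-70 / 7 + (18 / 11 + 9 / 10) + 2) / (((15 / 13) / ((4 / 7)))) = -15626 / 5775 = -2.71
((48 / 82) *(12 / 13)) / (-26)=-144 / 6929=-0.02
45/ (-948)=-15/ 316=-0.05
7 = 7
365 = 365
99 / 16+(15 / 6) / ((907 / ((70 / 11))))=990523 / 159632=6.21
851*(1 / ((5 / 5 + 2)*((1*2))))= 851 / 6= 141.83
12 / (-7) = -12 / 7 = -1.71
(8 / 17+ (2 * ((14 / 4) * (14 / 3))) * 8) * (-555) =-2470120 / 17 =-145301.18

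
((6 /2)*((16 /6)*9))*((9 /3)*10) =2160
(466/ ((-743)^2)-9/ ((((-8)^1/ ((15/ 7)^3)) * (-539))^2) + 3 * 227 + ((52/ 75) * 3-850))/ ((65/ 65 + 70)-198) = 5039293835837462236337/ 3834132362598134027200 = 1.31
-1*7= -7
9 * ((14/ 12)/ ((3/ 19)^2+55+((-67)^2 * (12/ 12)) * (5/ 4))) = 5054/ 2727367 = 0.00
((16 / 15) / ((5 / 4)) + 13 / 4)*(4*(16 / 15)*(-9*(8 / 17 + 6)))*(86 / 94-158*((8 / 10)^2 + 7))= 614129197792 / 499375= 1229795.64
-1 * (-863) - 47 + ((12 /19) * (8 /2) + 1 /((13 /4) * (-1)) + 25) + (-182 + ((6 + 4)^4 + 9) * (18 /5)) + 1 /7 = 317217568 /8645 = 36693.76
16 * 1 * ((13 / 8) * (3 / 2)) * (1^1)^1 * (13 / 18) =169 / 6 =28.17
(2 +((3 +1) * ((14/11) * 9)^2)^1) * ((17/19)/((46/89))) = 48223849/52877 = 912.00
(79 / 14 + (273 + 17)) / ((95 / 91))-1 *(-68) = 66727 / 190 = 351.19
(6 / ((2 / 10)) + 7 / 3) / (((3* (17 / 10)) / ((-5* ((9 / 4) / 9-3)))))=26675 / 306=87.17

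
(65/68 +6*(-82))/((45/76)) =-634429/765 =-829.32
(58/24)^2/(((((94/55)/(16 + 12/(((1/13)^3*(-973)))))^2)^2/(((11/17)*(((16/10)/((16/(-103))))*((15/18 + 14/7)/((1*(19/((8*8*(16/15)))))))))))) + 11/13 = -61592947671321097365610117391/87503367121321550828247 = -703892.32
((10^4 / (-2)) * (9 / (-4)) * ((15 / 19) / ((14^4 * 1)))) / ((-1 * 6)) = -28125 / 729904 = -0.04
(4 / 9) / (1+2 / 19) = 76 / 189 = 0.40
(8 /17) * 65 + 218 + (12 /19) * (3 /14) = 562364 /2261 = 248.72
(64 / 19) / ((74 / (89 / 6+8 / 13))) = 0.70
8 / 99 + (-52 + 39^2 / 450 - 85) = -661019 / 4950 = -133.54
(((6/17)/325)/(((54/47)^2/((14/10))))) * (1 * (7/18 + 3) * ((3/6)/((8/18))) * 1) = 943243/214812000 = 0.00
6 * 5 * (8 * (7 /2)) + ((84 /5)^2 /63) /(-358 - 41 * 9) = 15266888 /18175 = 839.99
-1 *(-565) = 565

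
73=73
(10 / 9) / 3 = 10 / 27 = 0.37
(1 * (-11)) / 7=-11 / 7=-1.57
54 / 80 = 27 / 40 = 0.68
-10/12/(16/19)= -0.99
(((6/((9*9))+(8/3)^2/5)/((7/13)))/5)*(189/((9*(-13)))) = -202/225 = -0.90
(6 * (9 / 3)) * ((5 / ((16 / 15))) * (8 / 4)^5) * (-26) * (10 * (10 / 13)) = -540000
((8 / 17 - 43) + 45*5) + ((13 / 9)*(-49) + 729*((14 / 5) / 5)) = 1988743 / 3825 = 519.93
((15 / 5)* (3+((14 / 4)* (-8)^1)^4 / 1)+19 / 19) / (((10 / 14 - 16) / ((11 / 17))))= -141986306 / 1819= -78057.34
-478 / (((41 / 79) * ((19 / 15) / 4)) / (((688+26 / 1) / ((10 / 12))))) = -1941268896 / 779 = -2492001.15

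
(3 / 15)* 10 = 2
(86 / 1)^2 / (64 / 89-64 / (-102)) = 8392611 / 1528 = 5492.55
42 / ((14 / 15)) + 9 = 54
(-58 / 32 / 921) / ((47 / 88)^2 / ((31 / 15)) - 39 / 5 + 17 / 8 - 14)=2175580 / 21598021941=0.00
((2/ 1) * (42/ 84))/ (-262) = -1/ 262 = -0.00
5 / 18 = 0.28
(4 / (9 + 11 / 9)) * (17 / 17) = 9 / 23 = 0.39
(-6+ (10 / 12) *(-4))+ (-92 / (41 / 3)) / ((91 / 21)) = -17408 / 1599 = -10.89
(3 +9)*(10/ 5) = 24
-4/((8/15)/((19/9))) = -15.83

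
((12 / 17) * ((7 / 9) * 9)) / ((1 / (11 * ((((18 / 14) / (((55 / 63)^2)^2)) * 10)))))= 3402639576 / 2828375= 1203.04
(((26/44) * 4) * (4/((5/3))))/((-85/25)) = -312/187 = -1.67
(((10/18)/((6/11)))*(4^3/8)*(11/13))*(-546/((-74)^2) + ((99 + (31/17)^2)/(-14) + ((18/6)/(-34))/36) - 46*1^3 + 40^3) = 197806235474045/448656894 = 440885.31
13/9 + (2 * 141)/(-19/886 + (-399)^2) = 1835925539/1269468603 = 1.45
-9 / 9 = -1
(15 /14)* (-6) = -45 /7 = -6.43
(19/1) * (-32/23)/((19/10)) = -13.91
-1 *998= -998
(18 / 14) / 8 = 9 / 56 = 0.16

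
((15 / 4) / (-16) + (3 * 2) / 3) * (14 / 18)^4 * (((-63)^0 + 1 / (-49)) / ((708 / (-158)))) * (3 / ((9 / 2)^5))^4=-57333907456 / 58101483228833062739979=-0.00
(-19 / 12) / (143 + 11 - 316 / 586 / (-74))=-205979 / 20035116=-0.01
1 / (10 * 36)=1 / 360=0.00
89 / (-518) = -0.17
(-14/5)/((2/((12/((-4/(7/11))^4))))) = -50421/4685120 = -0.01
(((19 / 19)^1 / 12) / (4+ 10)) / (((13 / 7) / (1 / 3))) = 1 / 936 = 0.00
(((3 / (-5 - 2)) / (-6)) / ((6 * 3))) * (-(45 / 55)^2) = -9 / 3388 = -0.00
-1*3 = -3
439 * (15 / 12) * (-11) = -24145 / 4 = -6036.25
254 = 254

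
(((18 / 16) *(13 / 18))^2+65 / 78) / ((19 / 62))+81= 626533 / 7296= 85.87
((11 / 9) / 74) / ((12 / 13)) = 0.02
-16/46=-0.35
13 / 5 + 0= 13 / 5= 2.60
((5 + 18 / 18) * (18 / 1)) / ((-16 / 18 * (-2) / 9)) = 2187 / 4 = 546.75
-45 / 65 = -9 / 13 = -0.69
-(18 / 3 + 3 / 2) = -15 / 2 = -7.50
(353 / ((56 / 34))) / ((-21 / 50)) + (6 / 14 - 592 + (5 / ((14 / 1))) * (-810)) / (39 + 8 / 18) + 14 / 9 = -531.07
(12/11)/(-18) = -2/33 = -0.06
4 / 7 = 0.57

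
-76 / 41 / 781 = -76 / 32021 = -0.00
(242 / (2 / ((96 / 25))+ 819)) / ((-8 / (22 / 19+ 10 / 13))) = -691152 / 9716239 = -0.07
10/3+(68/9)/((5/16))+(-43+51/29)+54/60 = -33487/2610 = -12.83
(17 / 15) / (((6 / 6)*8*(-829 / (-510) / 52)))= 4.53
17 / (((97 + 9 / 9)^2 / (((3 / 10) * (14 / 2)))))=51 / 13720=0.00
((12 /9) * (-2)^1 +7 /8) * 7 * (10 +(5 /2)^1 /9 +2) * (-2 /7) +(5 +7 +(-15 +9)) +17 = 14471 /216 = 67.00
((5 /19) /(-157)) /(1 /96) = -480 /2983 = -0.16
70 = 70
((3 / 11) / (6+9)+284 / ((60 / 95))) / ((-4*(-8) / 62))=1150069 / 1320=871.26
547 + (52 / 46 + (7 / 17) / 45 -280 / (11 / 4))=446.32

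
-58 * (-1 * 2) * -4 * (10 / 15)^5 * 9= -14848 / 27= -549.93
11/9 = 1.22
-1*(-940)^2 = -883600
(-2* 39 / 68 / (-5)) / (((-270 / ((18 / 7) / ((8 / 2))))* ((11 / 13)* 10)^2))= -2197 / 287980000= -0.00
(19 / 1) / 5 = 19 / 5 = 3.80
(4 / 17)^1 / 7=4 / 119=0.03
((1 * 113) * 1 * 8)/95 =904/95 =9.52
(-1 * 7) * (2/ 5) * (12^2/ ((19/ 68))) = -137088/ 95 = -1443.03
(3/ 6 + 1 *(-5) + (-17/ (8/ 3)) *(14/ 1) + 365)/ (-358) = -1085/ 1432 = -0.76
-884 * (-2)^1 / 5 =1768 / 5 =353.60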